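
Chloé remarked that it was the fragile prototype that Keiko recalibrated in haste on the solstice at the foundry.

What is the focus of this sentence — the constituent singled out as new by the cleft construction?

the fragile prototype

In an it-cleft "It was X that/who ...", the clefted constituent X is the focus; the that/who-clause expresses the presupposed open proposition.
Here the focus is "the fragile prototype". The backgrounded (presupposed) material includes "Keiko", "in haste", "at the foundry" and "on the solstice".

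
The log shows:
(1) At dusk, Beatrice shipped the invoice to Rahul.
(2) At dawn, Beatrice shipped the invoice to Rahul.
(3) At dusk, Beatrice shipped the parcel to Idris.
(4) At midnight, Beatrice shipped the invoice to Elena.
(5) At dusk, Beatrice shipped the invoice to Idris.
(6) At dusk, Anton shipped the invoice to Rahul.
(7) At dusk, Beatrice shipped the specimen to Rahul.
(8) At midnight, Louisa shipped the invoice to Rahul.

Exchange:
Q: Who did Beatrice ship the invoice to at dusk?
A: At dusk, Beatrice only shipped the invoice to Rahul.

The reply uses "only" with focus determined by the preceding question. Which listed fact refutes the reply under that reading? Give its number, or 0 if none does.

5

Answering "Who did ... to ...?" puts focus on the recipient — here, "Rahul".
So "only" ranges over recipients; the rest (same agent, thing, setting (Beatrice / the invoice / at dusk)) is presupposed.
Fact (5) shares the background with a different recipient (Idris) — counterexample.
(Fact (2) would refute a reading with focus on the setting — but that is not what the question asks.)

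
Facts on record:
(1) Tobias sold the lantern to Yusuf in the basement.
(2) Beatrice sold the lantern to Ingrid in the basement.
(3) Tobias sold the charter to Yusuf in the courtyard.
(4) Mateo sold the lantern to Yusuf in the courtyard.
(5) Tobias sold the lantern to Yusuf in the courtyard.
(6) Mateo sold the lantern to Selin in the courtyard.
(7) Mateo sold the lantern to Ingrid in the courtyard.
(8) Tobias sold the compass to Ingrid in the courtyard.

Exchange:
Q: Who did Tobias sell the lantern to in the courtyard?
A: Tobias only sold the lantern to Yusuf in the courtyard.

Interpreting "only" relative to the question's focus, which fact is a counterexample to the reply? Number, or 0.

0

Answering "Who did ... to ...?" puts focus on the recipient — here, "Yusuf".
"Only" then excludes alternative recipients while the background — same agent, thing, setting (Tobias / the lantern / in the courtyard) — is held fixed.
No fact keeps same agent, thing, setting (Tobias / the lantern / in the courtyard) while changing the recipient; every other fact differs on something backgrounded. The reply stands.
(Fact (3) would refute a reading with focus on the thing — but that is not what the question asks.)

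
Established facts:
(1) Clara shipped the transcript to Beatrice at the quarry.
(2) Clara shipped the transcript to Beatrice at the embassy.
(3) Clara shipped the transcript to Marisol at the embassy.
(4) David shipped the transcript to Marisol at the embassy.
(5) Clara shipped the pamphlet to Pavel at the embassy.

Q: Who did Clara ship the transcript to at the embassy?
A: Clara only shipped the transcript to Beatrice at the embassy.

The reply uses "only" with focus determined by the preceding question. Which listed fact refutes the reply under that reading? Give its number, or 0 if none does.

3

The question "Who did ... to ...?" targets the recipient, so in the reply the focus falls on "Beatrice".
So "only" ranges over recipients; the rest (agent = Clara, thing = the transcript, setting = at the embassy) is presupposed.
Fact (3) shares the background with a different recipient (Marisol) — counterexample.
(Fact (1) would refute a reading with focus on the setting — but that is not what the question asks.)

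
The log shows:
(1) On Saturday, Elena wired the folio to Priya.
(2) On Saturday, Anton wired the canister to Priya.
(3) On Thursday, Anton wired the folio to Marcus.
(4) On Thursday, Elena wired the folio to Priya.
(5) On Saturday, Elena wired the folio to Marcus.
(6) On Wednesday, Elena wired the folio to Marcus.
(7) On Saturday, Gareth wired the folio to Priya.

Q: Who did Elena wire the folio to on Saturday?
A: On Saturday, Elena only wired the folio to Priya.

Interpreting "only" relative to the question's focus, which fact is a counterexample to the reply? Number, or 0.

Answering "Who did ... to ...?" puts focus on the recipient — here, "Priya".
So "only" ranges over recipients; the rest (agent = Elena, thing = the folio, setting = on Saturday) is presupposed.
Fact (5) shares the background with a different recipient (Marcus) — counterexample.
(Fact (4) would refute a reading with focus on the setting — but that is not what the question asks.)

5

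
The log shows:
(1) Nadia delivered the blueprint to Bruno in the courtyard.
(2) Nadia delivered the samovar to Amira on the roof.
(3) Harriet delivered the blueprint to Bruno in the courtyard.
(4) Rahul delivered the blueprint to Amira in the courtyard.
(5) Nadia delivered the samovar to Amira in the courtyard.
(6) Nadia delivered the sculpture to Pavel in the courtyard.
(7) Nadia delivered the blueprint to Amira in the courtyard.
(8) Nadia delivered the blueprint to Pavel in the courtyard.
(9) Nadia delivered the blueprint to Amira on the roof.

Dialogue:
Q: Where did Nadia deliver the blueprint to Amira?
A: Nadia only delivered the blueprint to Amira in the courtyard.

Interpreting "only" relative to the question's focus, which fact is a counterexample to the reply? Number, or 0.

Answering "Where did ...?" puts focus on the setting — here, "in the courtyard".
So "only" ranges over settings; the rest (agent = Nadia, thing = the blueprint, recipient = Amira) is presupposed.
Fact (9) keeps agent = Nadia, thing = the blueprint, recipient = Amira but has setting = on the roof; that refutes the reply.
(Fact (1) would refute a reading with focus on the recipient — but that is not what the question asks.)

9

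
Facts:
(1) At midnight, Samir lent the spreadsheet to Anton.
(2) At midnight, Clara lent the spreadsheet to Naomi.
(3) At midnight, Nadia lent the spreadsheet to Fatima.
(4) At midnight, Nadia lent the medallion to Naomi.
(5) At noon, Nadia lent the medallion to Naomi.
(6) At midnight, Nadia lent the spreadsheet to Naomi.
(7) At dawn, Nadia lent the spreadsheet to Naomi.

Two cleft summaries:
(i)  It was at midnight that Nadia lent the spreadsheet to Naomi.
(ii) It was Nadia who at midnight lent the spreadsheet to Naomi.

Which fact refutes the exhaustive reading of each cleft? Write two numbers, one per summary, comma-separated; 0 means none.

Summary (i) focuses "at midnight" (the setting); background Nadia as agent and the spreadsheet as thing and Naomi as recipient. Fact (7) matches that background with setting = at dawn — refutes (i).
Summary (ii) focuses "Nadia" (the agent); background the spreadsheet as thing and Naomi as recipient and at midnight as setting. Fact (2) matches that background with agent = Clara — refutes (ii).

7, 2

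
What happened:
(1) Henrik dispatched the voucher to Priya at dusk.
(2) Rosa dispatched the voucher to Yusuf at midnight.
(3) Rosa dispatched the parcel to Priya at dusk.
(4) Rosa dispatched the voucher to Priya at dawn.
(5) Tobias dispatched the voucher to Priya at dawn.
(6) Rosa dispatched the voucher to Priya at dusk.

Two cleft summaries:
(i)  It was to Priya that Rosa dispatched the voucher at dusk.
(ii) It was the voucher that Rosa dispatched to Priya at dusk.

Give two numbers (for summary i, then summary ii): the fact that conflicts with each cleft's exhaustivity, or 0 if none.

0, 3

Summary (i) focuses "Priya" (the recipient); background same agent, thing, setting (Rosa / the voucher / at dusk). No fact matches that background with a different recipient, so 0.
Summary (ii) focuses "the voucher" (the thing); background same agent, recipient, setting (Rosa / Priya / at dusk). Fact (3) matches that background with thing = the parcel — refutes (ii).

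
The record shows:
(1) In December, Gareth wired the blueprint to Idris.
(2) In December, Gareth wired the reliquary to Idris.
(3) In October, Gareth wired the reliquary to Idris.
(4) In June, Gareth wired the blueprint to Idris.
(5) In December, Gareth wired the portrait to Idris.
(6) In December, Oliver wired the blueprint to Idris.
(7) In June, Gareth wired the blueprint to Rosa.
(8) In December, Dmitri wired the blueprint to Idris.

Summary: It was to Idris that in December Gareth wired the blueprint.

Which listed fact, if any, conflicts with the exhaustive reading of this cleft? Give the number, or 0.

0

The cleft puts "Idris" in focus and presupposes the open proposition with agent = Gareth, thing = the blueprint, setting = in December.
Exhaustivity: Idris is the only recipient satisfying that background.
No listed fact matches the background with a different recipient. Exhaustivity holds.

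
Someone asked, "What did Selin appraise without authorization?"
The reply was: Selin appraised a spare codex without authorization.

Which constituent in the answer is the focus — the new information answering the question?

The wh-word "what" asks about the direct object.
In the answer, "Selin" and "without authorization" are given — repeated from the question.
The constituent filling the direct object gap is "a spare codex"; that is the focus and would carry nuclear stress.

a spare codex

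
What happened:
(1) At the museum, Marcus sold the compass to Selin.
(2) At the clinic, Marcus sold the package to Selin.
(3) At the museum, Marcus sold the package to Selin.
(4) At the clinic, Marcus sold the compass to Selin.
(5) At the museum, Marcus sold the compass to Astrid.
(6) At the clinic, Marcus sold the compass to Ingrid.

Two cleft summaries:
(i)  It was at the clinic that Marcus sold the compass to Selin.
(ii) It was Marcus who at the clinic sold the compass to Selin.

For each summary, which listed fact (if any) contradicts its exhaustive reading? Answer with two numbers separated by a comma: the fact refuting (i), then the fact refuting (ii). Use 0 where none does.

1, 0

(i): focus "at the clinic". Looking for same agent, thing, recipient (Marcus / the compass / Selin) with some other setting — fact (1) has at the museum there. Refuted.
(ii): focus "Marcus". No fact shares same thing, recipient, setting (the compass / Selin / at the clinic) with a different agent. 0.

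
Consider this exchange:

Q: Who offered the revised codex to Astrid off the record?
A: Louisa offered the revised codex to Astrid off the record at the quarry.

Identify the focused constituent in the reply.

Louisa

The wh-word "who" asks about the subject (agent).
In the answer, "the revised codex", "to Astrid" and "off the record" are given — repeated from the question.
"at the quarry" is also new, but it specifies the location, which is not what the question asks about — so it is not the focus.
The constituent filling the subject (agent) gap is "Louisa"; that is the focus.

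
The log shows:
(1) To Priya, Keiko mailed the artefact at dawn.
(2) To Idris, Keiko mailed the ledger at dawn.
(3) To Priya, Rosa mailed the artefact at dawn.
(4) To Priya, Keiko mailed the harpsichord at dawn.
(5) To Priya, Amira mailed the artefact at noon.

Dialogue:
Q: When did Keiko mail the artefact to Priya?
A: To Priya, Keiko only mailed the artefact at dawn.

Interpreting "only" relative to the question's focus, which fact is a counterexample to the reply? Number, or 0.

Answering "When did ...?" puts focus on the setting — here, "at dawn".
"Only" then excludes alternative settings while the background — agent = Keiko, thing = the artefact, recipient = Priya — is held fixed.
No fact keeps agent = Keiko, thing = the artefact, recipient = Priya while changing the setting; every other fact differs on something backgrounded. The reply stands.
(Fact (4) would refute a reading with focus on the thing — but that is not what the question asks.)

0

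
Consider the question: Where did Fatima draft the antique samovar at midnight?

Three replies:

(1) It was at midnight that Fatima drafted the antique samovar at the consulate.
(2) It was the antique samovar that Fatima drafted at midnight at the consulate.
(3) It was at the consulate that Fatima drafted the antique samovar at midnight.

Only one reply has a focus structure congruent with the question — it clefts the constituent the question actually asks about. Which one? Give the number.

3

The question word "where" targets the location.
Option (1) clefts "at midnight" — the time, not what was asked.
Option (2) clefts "the antique samovar" — the direct object, not what was asked.
Option (3) clefts "at the consulate" — that matches what the question asks about.
So the congruent reply is (3).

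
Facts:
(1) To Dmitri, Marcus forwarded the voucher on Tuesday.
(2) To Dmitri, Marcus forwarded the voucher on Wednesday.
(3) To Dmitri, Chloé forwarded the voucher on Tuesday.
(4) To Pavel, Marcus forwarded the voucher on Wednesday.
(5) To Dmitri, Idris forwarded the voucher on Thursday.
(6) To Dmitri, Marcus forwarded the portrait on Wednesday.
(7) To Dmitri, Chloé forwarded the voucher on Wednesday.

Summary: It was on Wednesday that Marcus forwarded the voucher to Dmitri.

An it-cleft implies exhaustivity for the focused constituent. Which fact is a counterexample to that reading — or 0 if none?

Focus of the cleft: "on Wednesday" (the setting). Presupposed background: agent = Marcus, thing = the voucher, recipient = Dmitri.
Exhaustivity: on Wednesday is the only setting satisfying that background.
But fact (1) also has agent = Marcus, thing = the voucher, recipient = Dmitri, with setting = on Tuesday — so the exhaustive reading fails.

1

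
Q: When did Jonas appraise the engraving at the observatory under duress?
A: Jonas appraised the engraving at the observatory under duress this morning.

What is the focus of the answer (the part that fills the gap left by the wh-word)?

The wh-word "when" asks about the time.
In the answer, "Jonas", "the engraving", "under duress" and "at the observatory" are given — repeated from the question.
The constituent filling the time gap is "this morning"; that is the focus and would carry nuclear stress.

this morning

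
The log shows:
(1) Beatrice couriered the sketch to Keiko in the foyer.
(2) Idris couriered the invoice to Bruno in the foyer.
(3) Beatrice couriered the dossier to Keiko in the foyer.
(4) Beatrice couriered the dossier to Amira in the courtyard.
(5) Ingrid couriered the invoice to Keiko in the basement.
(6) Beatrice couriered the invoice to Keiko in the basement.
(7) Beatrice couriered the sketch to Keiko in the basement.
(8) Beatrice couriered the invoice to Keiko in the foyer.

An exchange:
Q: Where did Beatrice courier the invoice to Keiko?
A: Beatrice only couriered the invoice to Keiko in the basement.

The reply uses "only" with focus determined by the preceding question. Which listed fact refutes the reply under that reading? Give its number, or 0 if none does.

Answering "Where did ...?" puts focus on the setting — here, "in the basement".
"Only" then excludes alternative settings while the background — same agent, thing, recipient (Beatrice / the invoice / Keiko) — is held fixed.
Fact (8) keeps same agent, thing, recipient (Beatrice / the invoice / Keiko) but has setting = in the foyer; that refutes the reply.
(Fact (7) would refute a reading with focus on the thing — but that is not what the question asks.)

8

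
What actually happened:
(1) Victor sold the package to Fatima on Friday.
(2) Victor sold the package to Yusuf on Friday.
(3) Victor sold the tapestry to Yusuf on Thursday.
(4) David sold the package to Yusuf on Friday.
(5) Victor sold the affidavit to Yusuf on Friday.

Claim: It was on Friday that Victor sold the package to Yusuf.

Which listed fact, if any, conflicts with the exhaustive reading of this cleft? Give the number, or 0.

0

The cleft puts "on Friday" in focus and presupposes the open proposition with Victor as agent and the package as thing and Yusuf as recipient.
The exhaustive reading says no other setting fits that background.
No listed fact matches the background with a different setting. Exhaustivity holds.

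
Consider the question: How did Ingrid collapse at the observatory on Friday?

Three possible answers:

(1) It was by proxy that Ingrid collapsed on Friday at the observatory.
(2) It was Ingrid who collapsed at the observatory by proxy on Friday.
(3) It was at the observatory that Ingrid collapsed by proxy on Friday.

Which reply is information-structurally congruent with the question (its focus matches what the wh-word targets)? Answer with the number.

1

The question word "how" targets the manner.
Option (1) clefts "by proxy" — that matches what the question asks about.
Option (2) clefts "Ingrid" — the subject (agent), not what was asked.
Option (3) clefts "at the observatory" — the location, not what was asked.
So the congruent reply is (1).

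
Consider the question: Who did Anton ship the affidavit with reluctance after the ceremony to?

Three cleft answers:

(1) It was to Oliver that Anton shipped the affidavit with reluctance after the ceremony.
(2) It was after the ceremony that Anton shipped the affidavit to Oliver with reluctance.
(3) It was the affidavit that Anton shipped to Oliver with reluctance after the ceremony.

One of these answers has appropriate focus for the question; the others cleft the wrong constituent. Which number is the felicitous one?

1

The question word "who" targets the recipient.
Option (1) clefts "to Oliver" — that matches what the question asks about.
Option (2) clefts "after the ceremony" — the time, not what was asked.
Option (3) clefts "the affidavit" — the direct object, not what was asked.
So the congruent reply is (1).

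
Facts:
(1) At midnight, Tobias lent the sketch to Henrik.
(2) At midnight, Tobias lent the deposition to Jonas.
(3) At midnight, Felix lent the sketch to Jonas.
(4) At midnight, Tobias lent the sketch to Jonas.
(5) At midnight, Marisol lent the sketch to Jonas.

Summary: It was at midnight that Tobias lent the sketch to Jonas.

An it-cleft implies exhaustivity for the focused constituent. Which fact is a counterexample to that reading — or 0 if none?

The cleft puts "at midnight" in focus and presupposes the open proposition with same agent, thing, recipient (Tobias / the sketch / Jonas).
The exhaustive reading says no other setting fits that background.
Every other fact differs from the presupposition on some backgrounded slot, so none challenges the exhaustivity.

0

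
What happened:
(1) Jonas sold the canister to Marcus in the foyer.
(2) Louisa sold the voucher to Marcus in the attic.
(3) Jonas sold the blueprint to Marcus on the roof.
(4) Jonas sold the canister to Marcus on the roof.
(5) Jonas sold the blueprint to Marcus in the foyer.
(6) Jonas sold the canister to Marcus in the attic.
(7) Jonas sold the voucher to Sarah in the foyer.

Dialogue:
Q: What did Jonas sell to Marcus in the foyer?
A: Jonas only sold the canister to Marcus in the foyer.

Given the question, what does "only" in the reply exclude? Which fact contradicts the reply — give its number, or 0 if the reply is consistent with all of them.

5

Answering "What did ...?" puts focus on the thing — here, "the canister".
"Only" then excludes alternative things while the background — Jonas as agent and Marcus as recipient and in the foyer as setting — is held fixed.
Fact (5) keeps Jonas as agent and Marcus as recipient and in the foyer as setting but has thing = the blueprint; that refutes the reply.
(Fact (4) would refute a reading with focus on the setting — but that is not what the question asks.)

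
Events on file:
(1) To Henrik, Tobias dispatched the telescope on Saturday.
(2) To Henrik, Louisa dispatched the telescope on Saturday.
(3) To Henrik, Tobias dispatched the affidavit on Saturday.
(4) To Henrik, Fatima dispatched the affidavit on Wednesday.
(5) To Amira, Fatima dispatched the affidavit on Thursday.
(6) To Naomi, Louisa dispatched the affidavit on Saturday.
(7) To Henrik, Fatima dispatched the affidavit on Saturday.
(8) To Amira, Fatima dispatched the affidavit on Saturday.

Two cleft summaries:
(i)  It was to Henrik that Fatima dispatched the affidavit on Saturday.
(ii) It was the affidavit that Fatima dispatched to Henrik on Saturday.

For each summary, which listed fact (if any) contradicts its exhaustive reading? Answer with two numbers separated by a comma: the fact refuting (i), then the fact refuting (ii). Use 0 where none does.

Summary (i) focuses "Henrik" (the recipient); background agent = Fatima, thing = the affidavit, setting = on Saturday. Fact (8) matches that background with recipient = Amira — refutes (i).
Summary (ii) focuses "the affidavit" (the thing); background agent = Fatima, recipient = Henrik, setting = on Saturday. No fact matches that background with a different thing, so 0.

8, 0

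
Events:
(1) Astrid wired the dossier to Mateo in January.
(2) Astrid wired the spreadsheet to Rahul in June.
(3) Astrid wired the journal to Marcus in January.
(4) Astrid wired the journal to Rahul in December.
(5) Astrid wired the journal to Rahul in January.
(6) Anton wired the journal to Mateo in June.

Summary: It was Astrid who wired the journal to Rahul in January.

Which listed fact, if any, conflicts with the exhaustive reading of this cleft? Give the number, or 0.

0

The cleft puts "Astrid" in focus and presupposes the open proposition with thing = the journal, recipient = Rahul, setting = in January.
The exhaustive reading says no other agent fits that background.
No listed fact matches the background with a different agent. Exhaustivity holds.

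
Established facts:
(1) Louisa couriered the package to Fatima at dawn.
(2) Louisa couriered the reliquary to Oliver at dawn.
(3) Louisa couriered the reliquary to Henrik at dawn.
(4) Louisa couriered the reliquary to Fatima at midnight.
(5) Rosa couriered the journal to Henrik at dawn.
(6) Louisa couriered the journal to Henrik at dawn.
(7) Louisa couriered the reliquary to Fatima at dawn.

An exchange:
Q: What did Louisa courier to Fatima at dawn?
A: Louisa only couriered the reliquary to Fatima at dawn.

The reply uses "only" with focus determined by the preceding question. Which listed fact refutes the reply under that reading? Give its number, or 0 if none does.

1

Answering "What did ...?" puts focus on the thing — here, "the reliquary".
"Only" then excludes alternative things while the background — Louisa as agent and Fatima as recipient and at dawn as setting — is held fixed.
Fact (1) shares the background with a different thing (the package) — counterexample.
(Fact (4) would refute a reading with focus on the setting — but that is not what the question asks.)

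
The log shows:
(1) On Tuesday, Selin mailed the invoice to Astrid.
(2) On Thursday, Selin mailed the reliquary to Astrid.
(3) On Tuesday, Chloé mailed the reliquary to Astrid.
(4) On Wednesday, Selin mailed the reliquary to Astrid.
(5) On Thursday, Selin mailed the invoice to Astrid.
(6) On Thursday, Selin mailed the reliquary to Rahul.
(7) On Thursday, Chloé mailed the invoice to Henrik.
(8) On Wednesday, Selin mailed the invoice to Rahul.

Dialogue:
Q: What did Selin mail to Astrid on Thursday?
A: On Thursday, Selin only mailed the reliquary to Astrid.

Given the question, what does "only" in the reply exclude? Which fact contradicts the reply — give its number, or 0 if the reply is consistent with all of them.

5

Answering "What did ...?" puts focus on the thing — here, "the reliquary".
So "only" ranges over things; the rest (same agent, recipient, setting (Selin / Astrid / on Thursday)) is presupposed.
Fact (5) shares the background with a different thing (the invoice) — counterexample.
(Fact (4) would refute a reading with focus on the setting — but that is not what the question asks.)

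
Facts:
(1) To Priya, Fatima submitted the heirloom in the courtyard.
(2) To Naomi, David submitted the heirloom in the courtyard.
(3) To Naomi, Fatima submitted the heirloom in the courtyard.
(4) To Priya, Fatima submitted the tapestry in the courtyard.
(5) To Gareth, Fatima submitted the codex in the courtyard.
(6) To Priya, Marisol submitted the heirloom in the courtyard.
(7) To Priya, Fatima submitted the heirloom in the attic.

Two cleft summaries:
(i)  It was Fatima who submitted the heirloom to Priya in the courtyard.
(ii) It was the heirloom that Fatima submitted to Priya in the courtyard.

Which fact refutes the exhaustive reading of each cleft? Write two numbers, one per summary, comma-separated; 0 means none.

Summary (i) focuses "Fatima" (the agent); background same thing, recipient, setting (the heirloom / Priya / in the courtyard). Fact (6) matches that background with agent = Marisol — refutes (i).
Summary (ii) focuses "the heirloom" (the thing); background same agent, recipient, setting (Fatima / Priya / in the courtyard). Fact (4) matches that background with thing = the tapestry — refutes (ii).

6, 4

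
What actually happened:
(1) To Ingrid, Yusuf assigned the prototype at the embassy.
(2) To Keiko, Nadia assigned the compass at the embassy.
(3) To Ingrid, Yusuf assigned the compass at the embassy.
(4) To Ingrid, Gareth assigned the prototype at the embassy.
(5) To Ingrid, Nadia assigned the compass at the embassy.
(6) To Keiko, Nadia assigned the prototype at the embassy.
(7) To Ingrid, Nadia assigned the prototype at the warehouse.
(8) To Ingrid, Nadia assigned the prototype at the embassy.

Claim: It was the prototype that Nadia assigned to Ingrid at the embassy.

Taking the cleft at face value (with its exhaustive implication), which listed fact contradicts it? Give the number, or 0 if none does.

5

The cleft puts "the prototype" in focus and presupposes the open proposition with agent = Nadia, recipient = Ingrid, setting = at the embassy.
The exhaustive reading says no other thing fits that background.
Fact (5) shares the background but with thing = the compass; exhaustivity is violated.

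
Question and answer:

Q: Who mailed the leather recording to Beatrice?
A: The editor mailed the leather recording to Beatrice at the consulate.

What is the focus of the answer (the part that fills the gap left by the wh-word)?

The wh-word "who" asks about the subject (agent).
In the answer, "the leather recording" and "to Beatrice" are given — repeated from the question.
"at the consulate" is also new, but it specifies the location, which is not what the question asks about — so it is not the focus.
The constituent filling the subject (agent) gap is "the editor"; that is the focus.

the editor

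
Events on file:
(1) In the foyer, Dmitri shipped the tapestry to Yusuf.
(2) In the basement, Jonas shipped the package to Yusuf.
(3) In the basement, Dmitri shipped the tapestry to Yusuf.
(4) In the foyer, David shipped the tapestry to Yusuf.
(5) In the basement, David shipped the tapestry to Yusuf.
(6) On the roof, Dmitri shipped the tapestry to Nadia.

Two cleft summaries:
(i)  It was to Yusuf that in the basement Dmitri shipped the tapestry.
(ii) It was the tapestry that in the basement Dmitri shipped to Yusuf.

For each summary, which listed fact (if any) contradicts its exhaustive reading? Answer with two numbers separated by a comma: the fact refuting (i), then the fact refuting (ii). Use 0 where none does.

Summary (i) focuses "Yusuf" (the recipient); background same agent, thing, setting (Dmitri / the tapestry / in the basement). No fact matches that background with a different recipient, so 0.
Summary (ii) focuses "the tapestry" (the thing); background same agent, recipient, setting (Dmitri / Yusuf / in the basement). No fact matches that background with a different thing, so 0.

0, 0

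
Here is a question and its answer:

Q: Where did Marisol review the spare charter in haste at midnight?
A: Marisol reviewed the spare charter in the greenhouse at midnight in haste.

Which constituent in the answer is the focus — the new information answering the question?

The wh-word "where" asks about the location.
In the answer, "Marisol", "the spare charter", "in haste" and "at midnight" are given — repeated from the question.
The constituent filling the location gap is "in the greenhouse"; that is the focus and would carry nuclear stress.

in the greenhouse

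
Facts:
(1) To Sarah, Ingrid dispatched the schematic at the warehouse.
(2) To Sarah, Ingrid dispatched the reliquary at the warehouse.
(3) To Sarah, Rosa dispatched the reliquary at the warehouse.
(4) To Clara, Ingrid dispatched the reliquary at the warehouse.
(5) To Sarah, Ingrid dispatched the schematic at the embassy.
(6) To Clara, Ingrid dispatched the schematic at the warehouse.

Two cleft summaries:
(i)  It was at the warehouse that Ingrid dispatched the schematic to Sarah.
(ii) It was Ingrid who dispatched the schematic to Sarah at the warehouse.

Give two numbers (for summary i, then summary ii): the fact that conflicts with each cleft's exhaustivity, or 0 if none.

(i): focus "at the warehouse". Looking for same agent, thing, recipient (Ingrid / the schematic / Sarah) with some other setting — fact (5) has at the embassy there. Refuted.
(ii): focus "Ingrid". No fact shares same thing, recipient, setting (the schematic / Sarah / at the warehouse) with a different agent. 0.

5, 0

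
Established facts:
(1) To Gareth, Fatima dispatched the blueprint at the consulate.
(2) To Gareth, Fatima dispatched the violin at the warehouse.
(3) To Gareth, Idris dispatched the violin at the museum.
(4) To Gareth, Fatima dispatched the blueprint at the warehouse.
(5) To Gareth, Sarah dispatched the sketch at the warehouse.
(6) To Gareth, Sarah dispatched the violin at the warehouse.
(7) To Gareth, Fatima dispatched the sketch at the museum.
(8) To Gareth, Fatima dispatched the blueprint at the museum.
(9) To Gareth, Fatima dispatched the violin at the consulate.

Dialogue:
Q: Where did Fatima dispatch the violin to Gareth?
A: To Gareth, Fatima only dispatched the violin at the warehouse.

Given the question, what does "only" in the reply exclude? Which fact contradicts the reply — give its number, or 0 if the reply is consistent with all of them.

9

The question "Where did ...?" targets the setting, so in the reply the focus falls on "at the warehouse".
So "only" ranges over settings; the rest (agent = Fatima, thing = the violin, recipient = Gareth) is presupposed.
Fact (9) shares the background with a different setting (at the consulate) — counterexample.
(Fact (4) would refute a reading with focus on the thing — but that is not what the question asks.)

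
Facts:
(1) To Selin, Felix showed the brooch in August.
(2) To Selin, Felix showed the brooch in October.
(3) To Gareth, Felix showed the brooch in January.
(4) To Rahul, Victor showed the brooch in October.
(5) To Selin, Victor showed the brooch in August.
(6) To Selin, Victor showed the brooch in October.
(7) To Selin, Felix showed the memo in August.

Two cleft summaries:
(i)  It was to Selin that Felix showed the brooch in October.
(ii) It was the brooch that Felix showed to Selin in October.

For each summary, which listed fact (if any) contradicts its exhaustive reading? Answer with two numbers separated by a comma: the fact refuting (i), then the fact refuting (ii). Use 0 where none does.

0, 0

Summary (i) focuses "Selin" (the recipient); background Felix as agent and the brooch as thing and in October as setting. No fact matches that background with a different recipient, so 0.
Summary (ii) focuses "the brooch" (the thing); background Felix as agent and Selin as recipient and in October as setting. No fact matches that background with a different thing, so 0.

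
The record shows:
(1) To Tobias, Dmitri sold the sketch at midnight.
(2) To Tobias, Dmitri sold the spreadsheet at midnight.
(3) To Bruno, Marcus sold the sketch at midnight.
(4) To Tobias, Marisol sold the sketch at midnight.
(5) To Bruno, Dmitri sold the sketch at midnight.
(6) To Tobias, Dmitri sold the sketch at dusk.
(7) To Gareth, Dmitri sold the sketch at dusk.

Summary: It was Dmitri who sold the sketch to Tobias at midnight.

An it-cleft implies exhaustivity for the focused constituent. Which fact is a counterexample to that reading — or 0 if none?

Focus of the cleft: "Dmitri" (the agent). Presupposed background: same thing, recipient, setting (the sketch / Tobias / at midnight).
The exhaustive reading says no other agent fits that background.
But fact (4) also has same thing, recipient, setting (the sketch / Tobias / at midnight), with agent = Marisol — so the exhaustive reading fails.

4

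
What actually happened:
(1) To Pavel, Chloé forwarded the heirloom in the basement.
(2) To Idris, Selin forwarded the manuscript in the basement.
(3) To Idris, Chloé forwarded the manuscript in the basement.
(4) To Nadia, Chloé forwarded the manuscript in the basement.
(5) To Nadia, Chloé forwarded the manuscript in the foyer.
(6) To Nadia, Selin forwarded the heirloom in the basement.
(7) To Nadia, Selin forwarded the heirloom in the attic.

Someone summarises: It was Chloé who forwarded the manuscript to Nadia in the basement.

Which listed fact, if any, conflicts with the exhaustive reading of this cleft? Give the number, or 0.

0

Focus of the cleft: "Chloé" (the agent). Presupposed background: thing = the manuscript, recipient = Nadia, setting = in the basement.
Exhaustivity: Chloé is the only agent satisfying that background.
No listed fact matches the background with a different agent. Exhaustivity holds.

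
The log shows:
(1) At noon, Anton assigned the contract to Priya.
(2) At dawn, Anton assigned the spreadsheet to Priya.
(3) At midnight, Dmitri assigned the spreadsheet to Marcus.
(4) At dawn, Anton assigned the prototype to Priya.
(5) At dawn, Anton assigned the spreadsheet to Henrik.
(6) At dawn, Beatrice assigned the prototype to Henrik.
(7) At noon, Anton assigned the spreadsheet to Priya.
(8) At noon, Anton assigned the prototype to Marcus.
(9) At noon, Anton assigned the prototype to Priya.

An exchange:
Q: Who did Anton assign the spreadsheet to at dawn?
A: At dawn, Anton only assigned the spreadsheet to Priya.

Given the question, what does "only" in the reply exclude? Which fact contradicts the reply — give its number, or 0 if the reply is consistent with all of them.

5

The question "Who did ... to ...?" targets the recipient, so in the reply the focus falls on "Priya".
"Only" then excludes alternative recipients while the background — agent = Anton, thing = the spreadsheet, setting = at dawn — is held fixed.
Fact (5) keeps agent = Anton, thing = the spreadsheet, setting = at dawn but has recipient = Henrik; that refutes the reply.
(Fact (7) would refute a reading with focus on the setting — but that is not what the question asks.)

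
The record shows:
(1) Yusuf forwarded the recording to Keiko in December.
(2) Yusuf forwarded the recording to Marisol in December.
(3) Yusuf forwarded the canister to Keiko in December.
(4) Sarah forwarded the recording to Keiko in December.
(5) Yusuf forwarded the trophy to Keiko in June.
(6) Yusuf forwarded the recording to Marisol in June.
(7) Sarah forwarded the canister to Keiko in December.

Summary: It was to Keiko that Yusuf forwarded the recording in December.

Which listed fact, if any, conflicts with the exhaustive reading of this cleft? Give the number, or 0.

2

Focus of the cleft: "Keiko" (the recipient). Presupposed background: agent = Yusuf, thing = the recording, setting = in December.
The exhaustive reading says no other recipient fits that background.
But fact (2) also has agent = Yusuf, thing = the recording, setting = in December, with recipient = Marisol — so the exhaustive reading fails.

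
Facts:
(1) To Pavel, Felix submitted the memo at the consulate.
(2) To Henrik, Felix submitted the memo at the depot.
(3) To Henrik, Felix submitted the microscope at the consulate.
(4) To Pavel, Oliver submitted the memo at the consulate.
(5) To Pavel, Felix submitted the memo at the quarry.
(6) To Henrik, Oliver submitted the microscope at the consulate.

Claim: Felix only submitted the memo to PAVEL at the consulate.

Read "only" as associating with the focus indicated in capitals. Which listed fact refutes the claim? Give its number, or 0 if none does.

The capitals mark "Pavel" as focus. So "only" rules out other recipients, with the rest (Felix as agent and the memo as thing and at the consulate as setting) as background.
No fact matches Felix as agent and the memo as thing and at the consulate as setting with a different recipient — every other fact differs on at least one backgrounded slot. So no fact refutes it.

0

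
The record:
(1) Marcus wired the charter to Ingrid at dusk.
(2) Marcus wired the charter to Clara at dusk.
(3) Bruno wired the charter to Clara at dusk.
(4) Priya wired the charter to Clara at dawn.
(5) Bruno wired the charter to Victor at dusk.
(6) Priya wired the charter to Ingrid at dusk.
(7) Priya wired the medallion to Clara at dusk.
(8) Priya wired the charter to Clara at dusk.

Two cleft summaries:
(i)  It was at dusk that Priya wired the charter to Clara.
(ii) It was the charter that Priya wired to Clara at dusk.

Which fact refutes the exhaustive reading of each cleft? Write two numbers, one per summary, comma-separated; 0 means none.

Summary (i) focuses "at dusk" (the setting); background agent = Priya, thing = the charter, recipient = Clara. Fact (4) matches that background with setting = at dawn — refutes (i).
Summary (ii) focuses "the charter" (the thing); background agent = Priya, recipient = Clara, setting = at dusk. Fact (7) matches that background with thing = the medallion — refutes (ii).

4, 7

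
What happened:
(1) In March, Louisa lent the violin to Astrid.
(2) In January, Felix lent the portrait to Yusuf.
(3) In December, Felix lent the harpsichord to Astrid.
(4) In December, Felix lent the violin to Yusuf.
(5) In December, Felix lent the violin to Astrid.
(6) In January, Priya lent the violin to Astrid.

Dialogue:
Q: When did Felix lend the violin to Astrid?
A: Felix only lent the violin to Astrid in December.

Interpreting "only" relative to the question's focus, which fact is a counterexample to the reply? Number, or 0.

0

Answering "When did ...?" puts focus on the setting — here, "in December".
So "only" ranges over settings; the rest (agent = Felix, thing = the violin, recipient = Astrid) is presupposed.
No listed fact shares that background with another setting. Nothing contradicts the reply.
(Fact (3) would refute a reading with focus on the thing — but that is not what the question asks.)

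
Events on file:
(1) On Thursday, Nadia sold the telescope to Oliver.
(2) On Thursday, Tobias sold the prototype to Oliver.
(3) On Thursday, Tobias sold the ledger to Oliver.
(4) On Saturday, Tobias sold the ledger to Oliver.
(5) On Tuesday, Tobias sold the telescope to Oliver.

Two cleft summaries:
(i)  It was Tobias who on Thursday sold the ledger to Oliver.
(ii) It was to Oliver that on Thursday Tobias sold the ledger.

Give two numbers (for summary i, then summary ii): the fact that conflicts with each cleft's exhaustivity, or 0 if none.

0, 0

(i): focus "Tobias". No fact shares the ledger as thing and Oliver as recipient and on Thursday as setting with a different agent. 0.
(ii): focus "Oliver". No fact shares Tobias as agent and the ledger as thing and on Thursday as setting with a different recipient. 0.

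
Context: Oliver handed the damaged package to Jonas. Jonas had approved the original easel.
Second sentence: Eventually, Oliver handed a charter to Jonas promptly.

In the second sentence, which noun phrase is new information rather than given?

a charter

"Oliver" and "Jonas" in the second sentence are given — already mentioned in the context.
"a charter" has no antecedent in the context; it is discourse-new (the indefinite article also signals a new referent).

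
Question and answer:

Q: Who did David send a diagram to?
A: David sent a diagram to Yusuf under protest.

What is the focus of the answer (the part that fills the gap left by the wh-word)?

The wh-word "who" asks about the recipient.
In the answer, "David" and "a diagram" are given — repeated from the question.
"under protest" is also new, but it specifies the manner, which is not what the question asks about — so it is not the focus.
The constituent filling the recipient gap is "to Yusuf"; that is the focus.

to Yusuf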